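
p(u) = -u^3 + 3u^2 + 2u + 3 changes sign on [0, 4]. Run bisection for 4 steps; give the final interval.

[3.5, 3.75]

midpoint 2: p = 11 > 0 → [2, 4]
midpoint 3: p = 9 > 0 → [3, 4]
midpoint 3.5: p = 3.875 > 0 → [3.5, 4]
midpoint 3.75: p = -0.0469 < 0 → [3.5, 3.75]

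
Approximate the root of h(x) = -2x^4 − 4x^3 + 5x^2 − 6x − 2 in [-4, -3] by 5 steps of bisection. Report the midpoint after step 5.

-3.09375

midpoint -3.5: h = -48.375 < 0 → [-3.5, -3]
midpoint -3.25: h = -15.507812 < 0 → [-3.25, -3]
midpoint -3.125: h = -3.086426 < 0 → [-3.125, -3]
midpoint -3.0625: h = 2.2334 > 0 → [-3.125, -3.0625]
midpoint -3.09375: h = -0.3555 < 0 → [-3.09375, -3.0625]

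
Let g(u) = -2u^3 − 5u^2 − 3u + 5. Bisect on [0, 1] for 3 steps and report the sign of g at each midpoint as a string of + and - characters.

g(0.5) = 2 > 0, so the root lies in [0.5, 1]
g(0.75) = -0.90625 < 0, so the root lies in [0.5, 0.75]
g(0.625) = 0.683594 > 0, so the root lies in [0.625, 0.75]

+-+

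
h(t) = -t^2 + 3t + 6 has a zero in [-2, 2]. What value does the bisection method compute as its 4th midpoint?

m = 0, h(m) = 6 (+); new bracket [-2, 0]
m = -1, h(m) = 2 (+); new bracket [-2, -1]
m = -1.5, h(m) = -0.75 (−); new bracket [-1.5, -1]
m = -1.25, h(m) = 0.6875 (+); new bracket [-1.5, -1.25]

-1.25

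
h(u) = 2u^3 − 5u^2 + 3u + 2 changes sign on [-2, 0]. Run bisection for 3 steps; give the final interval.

midpoint -1: h = -8 < 0 → [-1, 0]
midpoint -0.5: h = -1 < 0 → [-0.5, 0]
midpoint -0.25: h = 0.90625 > 0 → [-0.5, -0.25]

[-0.5, -0.25]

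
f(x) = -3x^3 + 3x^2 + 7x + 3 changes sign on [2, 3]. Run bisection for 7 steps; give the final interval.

[2.234375, 2.2421875]

x = 2.5 gives f = -7.625, negative; keep [2, 2.5]
x = 2.25 gives f = -0.234375, negative; keep [2, 2.25]
x = 2.125 gives f = 2.634766, positive; keep [2.125, 2.25]
x = 2.1875 gives f = 1.2654, positive; keep [2.1875, 2.25]
x = 2.21875 gives f = 0.5321, positive; keep [2.21875, 2.25]
x = 2.234375 gives f = 0.153, positive; keep [2.234375, 2.25]
x = 2.2421875 gives f = -0.0396, negative; keep [2.234375, 2.2421875]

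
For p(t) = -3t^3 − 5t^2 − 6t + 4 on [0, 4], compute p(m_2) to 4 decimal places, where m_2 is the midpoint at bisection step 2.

-10.0000

midpoint 2: p = -52 < 0 → [0, 2]
midpoint 1: p = -10 < 0 → [0, 1]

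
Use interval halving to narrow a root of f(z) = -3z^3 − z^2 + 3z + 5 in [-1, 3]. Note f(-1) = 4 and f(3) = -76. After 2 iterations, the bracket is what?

m = 1, f(m) = 4 (+); new bracket [1, 3]
m = 2, f(m) = -17 (−); new bracket [1, 2]

[1, 2]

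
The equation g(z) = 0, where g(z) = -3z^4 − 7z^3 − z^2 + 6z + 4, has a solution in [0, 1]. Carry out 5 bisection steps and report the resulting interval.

[0.9375, 0.96875]

midpoint 0.5: g = 5.6875 > 0 → [0.5, 1]
midpoint 0.75: g = 4.035156 > 0 → [0.75, 1]
midpoint 0.875: g = 2.036377 > 0 → [0.875, 1]
midpoint 0.9375: g = 0.6608 > 0 → [0.9375, 1]
midpoint 0.96875: g = -0.1322 < 0 → [0.9375, 0.96875]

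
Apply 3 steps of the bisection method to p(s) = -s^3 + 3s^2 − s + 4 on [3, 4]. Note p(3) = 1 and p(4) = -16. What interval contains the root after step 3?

s = 3.5 gives p = -5.625, negative; keep [3, 3.5]
s = 3.25 gives p = -1.890625, negative; keep [3, 3.25]
s = 3.125 gives p = -0.345703, negative; keep [3, 3.125]

[3, 3.125]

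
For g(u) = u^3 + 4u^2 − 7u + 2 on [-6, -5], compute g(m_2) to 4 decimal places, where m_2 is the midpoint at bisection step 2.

g(-5.5) = -4.875 < 0, so the root lies in [-5.5, -5]
g(-5.25) = 4.296875 > 0, so the root lies in [-5.5, -5.25]

4.2969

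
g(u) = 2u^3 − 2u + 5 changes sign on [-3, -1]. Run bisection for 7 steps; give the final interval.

[-1.609375, -1.59375]

m = -2, g(m) = -7 (−); new bracket [-2, -1]
m = -1.5, g(m) = 1.25 (+); new bracket [-2, -1.5]
m = -1.75, g(m) = -2.21875 (−); new bracket [-1.75, -1.5]
m = -1.625, g(m) = -0.332 (−); new bracket [-1.625, -1.5]
m = -1.5625, g(m) = 0.4956 (+); new bracket [-1.625, -1.5625]
m = -1.59375, g(m) = 0.0911 (+); new bracket [-1.625, -1.59375]
m = -1.609375, g(m) = -0.1181 (−); new bracket [-1.609375, -1.59375]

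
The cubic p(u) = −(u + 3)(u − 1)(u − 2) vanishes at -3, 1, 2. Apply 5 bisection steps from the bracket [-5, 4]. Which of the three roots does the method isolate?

p(-0.5) = -9.375 < 0, so the root lies in [-5, -0.5]
p(-2.75) = -4.453125 < 0, so the root lies in [-5, -2.75]
p(-3.875) = 25.060547 > 0, so the root lies in [-3.875, -2.75]
p(-3.3125) = 7.1594 > 0, so the root lies in [-3.3125, -2.75]
p(-3.03125) = 0.6338 > 0, so the root lies in [-3.03125, -2.75]

-3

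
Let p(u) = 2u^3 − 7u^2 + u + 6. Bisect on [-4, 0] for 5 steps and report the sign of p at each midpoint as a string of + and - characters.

--++-

midpoint -2: p = -40 < 0 → [-2, 0]
midpoint -1: p = -4 < 0 → [-1, 0]
midpoint -0.5: p = 3.5 > 0 → [-1, -0.5]
midpoint -0.75: p = 0.4688 > 0 → [-1, -0.75]
midpoint -0.875: p = -1.5742 < 0 → [-0.875, -0.75]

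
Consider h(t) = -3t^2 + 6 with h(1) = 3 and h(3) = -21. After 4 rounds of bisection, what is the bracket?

m = 2, h(m) = -6 (−); new bracket [1, 2]
m = 1.5, h(m) = -0.75 (−); new bracket [1, 1.5]
m = 1.25, h(m) = 1.3125 (+); new bracket [1.25, 1.5]
m = 1.375, h(m) = 0.3281 (+); new bracket [1.375, 1.5]

[1.375, 1.5]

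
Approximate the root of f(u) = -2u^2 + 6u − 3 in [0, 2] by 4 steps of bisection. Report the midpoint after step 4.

f(1) = 1 > 0, so the root lies in [0, 1]
f(0.5) = -0.5 < 0, so the root lies in [0.5, 1]
f(0.75) = 0.375 > 0, so the root lies in [0.5, 0.75]
f(0.625) = -0.0312 < 0, so the root lies in [0.625, 0.75]

0.625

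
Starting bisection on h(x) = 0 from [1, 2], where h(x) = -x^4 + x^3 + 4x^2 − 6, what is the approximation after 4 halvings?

1.3125

x = 1.5 gives h = 1.3125, positive; keep [1, 1.5]
x = 1.25 gives h = -0.238281, negative; keep [1.25, 1.5]
x = 1.375 gives h = 0.587646, positive; keep [1.25, 1.375]
x = 1.3125 gives h = 0.1841, positive; keep [1.25, 1.3125]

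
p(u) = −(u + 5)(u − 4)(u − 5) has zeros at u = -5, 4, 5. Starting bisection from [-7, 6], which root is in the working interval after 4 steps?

midpoint -0.5: p = -111.375 < 0 → [-7, -0.5]
midpoint -3.75: p = -84.765625 < 0 → [-7, -3.75]
midpoint -5.375: p = 36.474609 > 0 → [-5.375, -3.75]
midpoint -4.5625: p = -35.822 < 0 → [-5.375, -4.5625]

-5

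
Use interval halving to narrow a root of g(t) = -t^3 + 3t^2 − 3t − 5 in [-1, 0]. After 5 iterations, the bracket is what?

[-0.84375, -0.8125]

midpoint -0.5: g = -2.625 < 0 → [-1, -0.5]
midpoint -0.75: g = -0.640625 < 0 → [-1, -0.75]
midpoint -0.875: g = 0.591797 > 0 → [-0.875, -0.75]
midpoint -0.8125: g = -0.0457 < 0 → [-0.875, -0.8125]
midpoint -0.84375: g = 0.2677 > 0 → [-0.84375, -0.8125]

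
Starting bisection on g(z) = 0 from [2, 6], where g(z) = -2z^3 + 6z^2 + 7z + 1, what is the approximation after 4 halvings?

z = 4 gives g = -3, negative; keep [2, 4]
z = 3 gives g = 22, positive; keep [3, 4]
z = 3.5 gives g = 13.25, positive; keep [3.5, 4]
z = 3.75 gives g = 6.1562, positive; keep [3.75, 4]

3.75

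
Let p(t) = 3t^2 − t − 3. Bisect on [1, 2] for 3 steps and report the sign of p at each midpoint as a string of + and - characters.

++-

midpoint 1.5: p = 2.25 > 0 → [1, 1.5]
midpoint 1.25: p = 0.4375 > 0 → [1, 1.25]
midpoint 1.125: p = -0.328125 < 0 → [1.125, 1.25]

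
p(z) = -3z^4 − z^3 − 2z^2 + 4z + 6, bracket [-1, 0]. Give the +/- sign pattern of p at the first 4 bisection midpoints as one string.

p(-0.5) = 3.4375 > 0, so the root lies in [-1, -0.5]
p(-0.75) = 1.347656 > 0, so the root lies in [-1, -0.75]
p(-0.875) = -0.119873 < 0, so the root lies in [-0.875, -0.75]
p(-0.8125) = 0.6586 > 0, so the root lies in [-0.875, -0.8125]

++-+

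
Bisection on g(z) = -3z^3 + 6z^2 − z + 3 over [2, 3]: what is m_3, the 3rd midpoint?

2.125

z = 2.5 gives g = -8.875, negative; keep [2, 2.5]
z = 2.25 gives g = -3.046875, negative; keep [2, 2.25]
z = 2.125 gives g = -0.818359, negative; keep [2, 2.125]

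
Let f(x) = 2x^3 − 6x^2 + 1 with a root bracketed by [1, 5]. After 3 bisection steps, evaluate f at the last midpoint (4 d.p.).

x = 3 gives f = 1, positive; keep [1, 3]
x = 2 gives f = -7, negative; keep [2, 3]
x = 2.5 gives f = -5.25, negative; keep [2.5, 3]

-5.2500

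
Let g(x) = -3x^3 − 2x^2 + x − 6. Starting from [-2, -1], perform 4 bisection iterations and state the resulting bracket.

[-1.6875, -1.625]

g(-1.5) = -1.875 < 0, so the root lies in [-2, -1.5]
g(-1.75) = 2.203125 > 0, so the root lies in [-1.75, -1.5]
g(-1.625) = -0.033203 < 0, so the root lies in [-1.75, -1.625]
g(-1.6875) = 1.0334 > 0, so the root lies in [-1.6875, -1.625]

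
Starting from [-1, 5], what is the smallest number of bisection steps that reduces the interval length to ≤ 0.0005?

14

Width after n steps is 6/2^n. Need 2^n ≥ 6/0.0005 = 12000.
2^13 = 8192 < 12000 ≤ 2^14 = 16384, so n = 14.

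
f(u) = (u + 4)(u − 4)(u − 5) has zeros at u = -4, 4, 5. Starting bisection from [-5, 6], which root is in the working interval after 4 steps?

-4

f(0.5) = 70.875 > 0, so the root lies in [-5, 0.5]
f(-2.25) = 79.296875 > 0, so the root lies in [-5, -2.25]
f(-3.625) = 24.662109 > 0, so the root lies in [-5, -3.625]
f(-4.3125) = -24.1907 < 0, so the root lies in [-4.3125, -3.625]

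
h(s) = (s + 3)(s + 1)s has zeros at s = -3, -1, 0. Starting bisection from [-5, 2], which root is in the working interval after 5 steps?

midpoint -1.5: h = 1.125 > 0 → [-5, -1.5]
midpoint -3.25: h = -1.828125 < 0 → [-3.25, -1.5]
midpoint -2.375: h = 2.041016 > 0 → [-3.25, -2.375]
midpoint -2.8125: h = 0.9558 > 0 → [-3.25, -2.8125]
midpoint -3.03125: h = -0.1924 < 0 → [-3.03125, -2.8125]

-3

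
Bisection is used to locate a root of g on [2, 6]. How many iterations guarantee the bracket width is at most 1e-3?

12

Width after n steps is 4/2^n. Need 2^n ≥ 4/1e-3 = 4000.
2^11 = 2048 < 4000 ≤ 2^12 = 4096, so n = 12.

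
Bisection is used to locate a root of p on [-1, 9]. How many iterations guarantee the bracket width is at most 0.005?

Width after n steps is 10/2^n. Need 2^n ≥ 10/0.005 = 2000.
2^10 = 1024 < 2000 ≤ 2^11 = 2048, so n = 11.

11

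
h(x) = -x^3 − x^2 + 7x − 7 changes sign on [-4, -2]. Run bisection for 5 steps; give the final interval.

[-3.5625, -3.5]

m = -3, h(m) = -10 (−); new bracket [-4, -3]
m = -3.5, h(m) = -0.875 (−); new bracket [-4, -3.5]
m = -3.75, h(m) = 5.421875 (+); new bracket [-3.75, -3.5]
m = -3.625, h(m) = 2.1191 (+); new bracket [-3.625, -3.5]
m = -3.5625, h(m) = 0.5842 (+); new bracket [-3.5625, -3.5]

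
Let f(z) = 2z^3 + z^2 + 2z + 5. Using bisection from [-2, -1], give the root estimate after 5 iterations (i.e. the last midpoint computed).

m = -1.5, f(m) = -2.5 (−); new bracket [-1.5, -1]
m = -1.25, f(m) = 0.15625 (+); new bracket [-1.5, -1.25]
m = -1.375, f(m) = -1.058594 (−); new bracket [-1.375, -1.25]
m = -1.3125, f(m) = -0.4243 (−); new bracket [-1.3125, -1.25]
m = -1.28125, f(m) = -0.1275 (−); new bracket [-1.28125, -1.25]

-1.28125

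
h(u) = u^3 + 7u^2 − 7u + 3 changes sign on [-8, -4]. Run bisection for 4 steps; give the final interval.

[-8, -7.75]

midpoint -6: h = 81 > 0 → [-8, -6]
midpoint -7: h = 52 > 0 → [-8, -7]
midpoint -7.5: h = 27.375 > 0 → [-8, -7.5]
midpoint -7.75: h = 12.2031 > 0 → [-8, -7.75]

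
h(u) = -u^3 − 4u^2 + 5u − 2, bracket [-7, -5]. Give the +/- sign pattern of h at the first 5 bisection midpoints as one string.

u = -6 gives h = 40, positive; keep [-6, -5]
u = -5.5 gives h = 15.875, positive; keep [-5.5, -5]
u = -5.25 gives h = 6.203125, positive; keep [-5.25, -5]
u = -5.125 gives h = 1.9238, positive; keep [-5.125, -5]
u = -5.0625 gives h = -0.0818, negative; keep [-5.125, -5.0625]

++++-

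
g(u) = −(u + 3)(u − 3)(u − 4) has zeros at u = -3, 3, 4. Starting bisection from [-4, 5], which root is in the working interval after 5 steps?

g(0.5) = -30.625 < 0, so the root lies in [-4, 0.5]
g(-1.75) = -34.140625 < 0, so the root lies in [-4, -1.75]
g(-2.875) = -5.048828 < 0, so the root lies in [-4, -2.875]
g(-3.4375) = 20.947 > 0, so the root lies in [-3.4375, -2.875]
g(-3.15625) = 6.8837 > 0, so the root lies in [-3.15625, -2.875]

-3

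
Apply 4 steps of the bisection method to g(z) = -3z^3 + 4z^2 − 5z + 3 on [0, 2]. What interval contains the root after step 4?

g(1) = -1 < 0, so the root lies in [0, 1]
g(0.5) = 1.125 > 0, so the root lies in [0.5, 1]
g(0.75) = 0.234375 > 0, so the root lies in [0.75, 1]
g(0.875) = -0.3223 < 0, so the root lies in [0.75, 0.875]

[0.75, 0.875]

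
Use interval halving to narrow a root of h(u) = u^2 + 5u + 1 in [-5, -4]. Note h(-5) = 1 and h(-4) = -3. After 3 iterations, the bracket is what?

[-4.875, -4.75]

h(-4.5) = -1.25 < 0, so the root lies in [-5, -4.5]
h(-4.75) = -0.1875 < 0, so the root lies in [-5, -4.75]
h(-4.875) = 0.390625 > 0, so the root lies in [-4.875, -4.75]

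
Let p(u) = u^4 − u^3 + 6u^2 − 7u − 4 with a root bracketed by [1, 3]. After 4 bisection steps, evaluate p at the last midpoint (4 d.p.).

-1.3064

p(2) = 14 > 0, so the root lies in [1, 2]
p(1.5) = 0.6875 > 0, so the root lies in [1, 1.5]
p(1.25) = -2.886719 < 0, so the root lies in [1.25, 1.5]
p(1.375) = -1.3064 < 0, so the root lies in [1.375, 1.5]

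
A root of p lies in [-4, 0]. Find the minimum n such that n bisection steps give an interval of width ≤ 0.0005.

13

Width after n steps is 4/2^n. Need 2^n ≥ 4/0.0005 = 8000.
2^12 = 4096 < 8000 ≤ 2^13 = 8192, so n = 13.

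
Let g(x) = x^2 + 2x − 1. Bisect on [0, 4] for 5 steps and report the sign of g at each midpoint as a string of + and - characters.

+++--

midpoint 2: g = 7 > 0 → [0, 2]
midpoint 1: g = 2 > 0 → [0, 1]
midpoint 0.5: g = 0.25 > 0 → [0, 0.5]
midpoint 0.25: g = -0.4375 < 0 → [0.25, 0.5]
midpoint 0.375: g = -0.1094 < 0 → [0.375, 0.5]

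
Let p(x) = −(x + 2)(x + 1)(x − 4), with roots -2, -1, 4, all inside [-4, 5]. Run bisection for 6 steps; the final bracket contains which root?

4

midpoint 0.5: p = 13.125 > 0 → [0.5, 5]
midpoint 2.75: p = 22.265625 > 0 → [2.75, 5]
midpoint 3.875: p = 3.580078 > 0 → [3.875, 5]
midpoint 4.4375: p = -15.3142 < 0 → [3.875, 4.4375]
midpoint 4.15625: p = -4.9599 < 0 → [3.875, 4.15625]
midpoint 4.015625: p = -0.4714 < 0 → [3.875, 4.015625]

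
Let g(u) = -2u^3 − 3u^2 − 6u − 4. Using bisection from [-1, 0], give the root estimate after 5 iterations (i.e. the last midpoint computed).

g(-0.5) = -1.5 < 0, so the root lies in [-1, -0.5]
g(-0.75) = -0.34375 < 0, so the root lies in [-1, -0.75]
g(-0.875) = 0.292969 > 0, so the root lies in [-0.875, -0.75]
g(-0.8125) = -0.0327 < 0, so the root lies in [-0.875, -0.8125]
g(-0.84375) = 0.1281 > 0, so the root lies in [-0.84375, -0.8125]

-0.84375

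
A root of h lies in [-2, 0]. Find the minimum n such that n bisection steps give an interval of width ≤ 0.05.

6

Width after n steps is 2/2^n. Need 2^n ≥ 2/0.05 = 40.
2^5 = 32 < 40 ≤ 2^6 = 64, so n = 6.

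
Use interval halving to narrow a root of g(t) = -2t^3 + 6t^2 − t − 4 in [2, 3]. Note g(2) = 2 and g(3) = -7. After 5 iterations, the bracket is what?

midpoint 2.5: g = -0.25 < 0 → [2, 2.5]
midpoint 2.25: g = 1.34375 > 0 → [2.25, 2.5]
midpoint 2.375: g = 0.675781 > 0 → [2.375, 2.5]
midpoint 2.4375: g = 0.2466 > 0 → [2.4375, 2.5]
midpoint 2.46875: g = 0.0069 > 0 → [2.46875, 2.5]

[2.46875, 2.5]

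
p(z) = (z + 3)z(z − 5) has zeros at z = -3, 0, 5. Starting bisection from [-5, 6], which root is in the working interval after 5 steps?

5

m = 0.5, p(m) = -7.875 (−); new bracket [0.5, 6]
m = 3.25, p(m) = -35.546875 (−); new bracket [3.25, 6]
m = 4.625, p(m) = -13.224609 (−); new bracket [4.625, 6]
m = 5.3125, p(m) = 13.8 (+); new bracket [4.625, 5.3125]
m = 4.96875, p(m) = -1.2373 (−); new bracket [4.96875, 5.3125]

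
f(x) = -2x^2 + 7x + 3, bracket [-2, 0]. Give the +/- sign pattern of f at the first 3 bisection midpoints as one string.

--+

x = -1 gives f = -6, negative; keep [-1, 0]
x = -0.5 gives f = -1, negative; keep [-0.5, 0]
x = -0.25 gives f = 1.125, positive; keep [-0.5, -0.25]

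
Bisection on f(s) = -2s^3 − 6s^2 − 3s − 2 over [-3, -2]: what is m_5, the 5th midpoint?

-2.59375

f(-2.5) = -0.75 < 0, so the root lies in [-3, -2.5]
f(-2.75) = 2.46875 > 0, so the root lies in [-2.75, -2.5]
f(-2.625) = 0.707031 > 0, so the root lies in [-2.625, -2.5]
f(-2.5625) = -0.0581 < 0, so the root lies in [-2.625, -2.5625]
f(-2.59375) = 0.3151 > 0, so the root lies in [-2.59375, -2.5625]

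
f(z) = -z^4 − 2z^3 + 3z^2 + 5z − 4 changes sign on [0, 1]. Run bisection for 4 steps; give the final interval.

[0.6875, 0.75]

m = 0.5, f(m) = -1.0625 (−); new bracket [0.5, 1]
m = 0.75, f(m) = 0.277344 (+); new bracket [0.5, 0.75]
m = 0.625, f(m) = -0.343994 (−); new bracket [0.625, 0.75]
m = 0.6875, f(m) = -0.0178 (−); new bracket [0.6875, 0.75]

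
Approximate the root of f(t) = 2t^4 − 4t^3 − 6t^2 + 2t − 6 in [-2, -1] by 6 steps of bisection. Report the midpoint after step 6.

t = -1.5 gives f = 1.125, positive; keep [-1.5, -1]
t = -1.25 gives f = -5.179688, negative; keep [-1.5, -1.25]
t = -1.375 gives f = -2.546387, negative; keep [-1.5, -1.375]
t = -1.4375 gives f = -0.8515, negative; keep [-1.5, -1.4375]
t = -1.46875 gives f = 0.1001, positive; keep [-1.46875, -1.4375]
t = -1.453125 gives f = -0.3847, negative; keep [-1.46875, -1.453125]

-1.453125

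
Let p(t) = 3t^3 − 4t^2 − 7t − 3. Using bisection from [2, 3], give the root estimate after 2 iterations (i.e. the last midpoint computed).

t = 2.5 gives p = 1.375, positive; keep [2, 2.5]
t = 2.25 gives p = -4.828125, negative; keep [2.25, 2.5]

2.25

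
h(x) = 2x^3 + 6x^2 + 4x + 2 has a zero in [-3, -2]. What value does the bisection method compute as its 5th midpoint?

-2.34375

x = -2.5 gives h = -1.75, negative; keep [-2.5, -2]
x = -2.25 gives h = 0.59375, positive; keep [-2.5, -2.25]
x = -2.375 gives h = -0.449219, negative; keep [-2.375, -2.25]
x = -2.3125 gives h = 0.103, positive; keep [-2.375, -2.3125]
x = -2.34375 gives h = -0.1652, negative; keep [-2.34375, -2.3125]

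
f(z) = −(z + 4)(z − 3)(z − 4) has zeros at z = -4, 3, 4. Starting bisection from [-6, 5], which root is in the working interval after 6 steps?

midpoint -0.5: f = -55.125 < 0 → [-6, -0.5]
midpoint -3.25: f = -33.984375 < 0 → [-6, -3.25]
midpoint -4.625: f = 41.103516 > 0 → [-4.625, -3.25]
midpoint -3.9375: f = -3.4417 < 0 → [-4.625, -3.9375]
midpoint -4.28125: f = 16.9588 > 0 → [-4.28125, -3.9375]
midpoint -4.109375: f = 6.3058 > 0 → [-4.109375, -3.9375]

-4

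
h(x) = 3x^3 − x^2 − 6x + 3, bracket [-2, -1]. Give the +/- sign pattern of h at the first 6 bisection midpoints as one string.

h(-1.5) = -0.375 < 0, so the root lies in [-1.5, -1]
h(-1.25) = 3.078125 > 0, so the root lies in [-1.5, -1.25]
h(-1.375) = 1.560547 > 0, so the root lies in [-1.5, -1.375]
h(-1.4375) = 0.6472 > 0, so the root lies in [-1.5, -1.4375]
h(-1.46875) = 0.15 > 0, so the root lies in [-1.5, -1.46875]
h(-1.484375) = -0.109 < 0, so the root lies in [-1.484375, -1.46875]

-++++-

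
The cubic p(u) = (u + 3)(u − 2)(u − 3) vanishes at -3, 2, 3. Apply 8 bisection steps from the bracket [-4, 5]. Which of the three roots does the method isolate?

u = 0.5 gives p = 13.125, positive; keep [-4, 0.5]
u = -1.75 gives p = 22.265625, positive; keep [-4, -1.75]
u = -2.875 gives p = 3.580078, positive; keep [-4, -2.875]
u = -3.4375 gives p = -15.3142, negative; keep [-3.4375, -2.875]
u = -3.15625 gives p = -4.9599, negative; keep [-3.15625, -2.875]
u = -3.015625 gives p = -0.4714, negative; keep [-3.015625, -2.875]
u = -2.9453125 gives p = 1.6079, positive; keep [-3.015625, -2.9453125]
u = -2.98046875 gives p = 0.5817, positive; keep [-3.015625, -2.98046875]

-3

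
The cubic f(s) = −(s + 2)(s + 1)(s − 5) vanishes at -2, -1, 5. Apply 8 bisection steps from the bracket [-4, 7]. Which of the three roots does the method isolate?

m = 1.5, f(m) = 30.625 (+); new bracket [1.5, 7]
m = 4.25, f(m) = 24.609375 (+); new bracket [4.25, 7]
m = 5.625, f(m) = -31.572266 (−); new bracket [4.25, 5.625]
m = 4.9375, f(m) = 2.5745 (+); new bracket [4.9375, 5.625]
m = 5.28125, f(m) = -12.8631 (−); new bracket [4.9375, 5.28125]
m = 5.109375, f(m) = -4.7506 (−); new bracket [4.9375, 5.109375]
m = 5.0234375, f(m) = -0.9915 (−); new bracket [4.9375, 5.0234375]
m = 4.98046875, f(m) = 0.8154 (+); new bracket [4.98046875, 5.0234375]

5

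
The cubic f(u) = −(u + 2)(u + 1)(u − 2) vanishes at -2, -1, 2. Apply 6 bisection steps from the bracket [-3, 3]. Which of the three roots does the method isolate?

2

f(0) = 4 > 0, so the root lies in [0, 3]
f(1.5) = 4.375 > 0, so the root lies in [1.5, 3]
f(2.25) = -3.453125 < 0, so the root lies in [1.5, 2.25]
f(1.875) = 1.3926 > 0, so the root lies in [1.875, 2.25]
f(2.0625) = -0.7776 < 0, so the root lies in [1.875, 2.0625]
f(1.96875) = 0.3682 > 0, so the root lies in [1.96875, 2.0625]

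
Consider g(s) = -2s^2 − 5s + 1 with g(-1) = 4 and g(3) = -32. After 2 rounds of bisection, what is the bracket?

midpoint 1: g = -6 < 0 → [-1, 1]
midpoint 0: g = 1 > 0 → [0, 1]

[0, 1]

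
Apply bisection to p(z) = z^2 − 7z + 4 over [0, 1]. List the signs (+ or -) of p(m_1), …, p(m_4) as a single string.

+-+-

midpoint 0.5: p = 0.75 > 0 → [0.5, 1]
midpoint 0.75: p = -0.6875 < 0 → [0.5, 0.75]
midpoint 0.625: p = 0.015625 > 0 → [0.625, 0.75]
midpoint 0.6875: p = -0.3398 < 0 → [0.625, 0.6875]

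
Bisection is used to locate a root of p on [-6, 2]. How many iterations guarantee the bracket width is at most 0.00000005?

Width after n steps is 8/2^n. Need 2^n ≥ 8/0.00000005 = 160000000.
2^27 = 134217728 < 160000000 ≤ 2^28 = 268435456, so n = 28.

28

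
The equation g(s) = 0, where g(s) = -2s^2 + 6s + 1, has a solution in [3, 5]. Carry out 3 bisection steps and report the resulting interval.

m = 4, g(m) = -7 (−); new bracket [3, 4]
m = 3.5, g(m) = -2.5 (−); new bracket [3, 3.5]
m = 3.25, g(m) = -0.625 (−); new bracket [3, 3.25]

[3, 3.25]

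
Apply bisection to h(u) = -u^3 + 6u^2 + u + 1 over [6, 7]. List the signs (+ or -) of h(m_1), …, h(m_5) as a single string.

--++-

h(6.5) = -13.625 < 0, so the root lies in [6, 6.5]
h(6.25) = -2.515625 < 0, so the root lies in [6, 6.25]
h(6.125) = 2.435547 > 0, so the root lies in [6.125, 6.25]
h(6.1875) = 0.009 > 0, so the root lies in [6.1875, 6.25]
h(6.21875) = -1.2409 < 0, so the root lies in [6.1875, 6.21875]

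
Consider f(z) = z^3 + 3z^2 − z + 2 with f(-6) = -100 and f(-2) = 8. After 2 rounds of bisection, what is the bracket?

midpoint -4: f = -10 < 0 → [-4, -2]
midpoint -3: f = 5 > 0 → [-4, -3]

[-4, -3]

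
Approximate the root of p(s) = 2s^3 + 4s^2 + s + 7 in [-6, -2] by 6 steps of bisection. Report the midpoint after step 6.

s = -4 gives p = -61, negative; keep [-4, -2]
s = -3 gives p = -14, negative; keep [-3, -2]
s = -2.5 gives p = -1.75, negative; keep [-2.5, -2]
s = -2.25 gives p = 2.2188, positive; keep [-2.5, -2.25]
s = -2.375 gives p = 0.3945, positive; keep [-2.5, -2.375]
s = -2.4375 gives p = -0.6362, negative; keep [-2.4375, -2.375]

-2.4375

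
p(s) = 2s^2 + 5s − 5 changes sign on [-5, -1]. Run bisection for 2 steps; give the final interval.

p(-3) = -2 < 0, so the root lies in [-5, -3]
p(-4) = 7 > 0, so the root lies in [-4, -3]

[-4, -3]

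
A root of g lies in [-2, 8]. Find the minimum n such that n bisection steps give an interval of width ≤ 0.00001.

20

Width after n steps is 10/2^n. Need 2^n ≥ 10/0.00001 = 1000000.
2^19 = 524288 < 1000000 ≤ 2^20 = 1048576, so n = 20.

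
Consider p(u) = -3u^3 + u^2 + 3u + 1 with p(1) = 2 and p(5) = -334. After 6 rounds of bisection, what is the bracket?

[1.25, 1.3125]

midpoint 3: p = -62 < 0 → [1, 3]
midpoint 2: p = -13 < 0 → [1, 2]
midpoint 1.5: p = -2.375 < 0 → [1, 1.5]
midpoint 1.25: p = 0.4531 > 0 → [1.25, 1.5]
midpoint 1.375: p = -0.7832 < 0 → [1.25, 1.375]
midpoint 1.3125: p = -0.1228 < 0 → [1.25, 1.3125]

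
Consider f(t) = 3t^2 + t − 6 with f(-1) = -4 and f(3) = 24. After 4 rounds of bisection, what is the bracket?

[1.25, 1.5]

midpoint 1: f = -2 < 0 → [1, 3]
midpoint 2: f = 8 > 0 → [1, 2]
midpoint 1.5: f = 2.25 > 0 → [1, 1.5]
midpoint 1.25: f = -0.0625 < 0 → [1.25, 1.5]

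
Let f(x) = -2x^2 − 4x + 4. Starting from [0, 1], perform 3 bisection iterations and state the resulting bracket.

[0.625, 0.75]

f(0.5) = 1.5 > 0, so the root lies in [0.5, 1]
f(0.75) = -0.125 < 0, so the root lies in [0.5, 0.75]
f(0.625) = 0.71875 > 0, so the root lies in [0.625, 0.75]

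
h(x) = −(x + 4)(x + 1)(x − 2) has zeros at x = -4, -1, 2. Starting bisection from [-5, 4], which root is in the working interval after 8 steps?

2

midpoint -0.5: h = 4.375 > 0 → [-0.5, 4]
midpoint 1.75: h = 3.953125 > 0 → [1.75, 4]
midpoint 2.875: h = -23.310547 < 0 → [1.75, 2.875]
midpoint 2.3125: h = -6.5344 < 0 → [1.75, 2.3125]
midpoint 2.03125: h = -0.5713 < 0 → [1.75, 2.03125]
midpoint 1.890625: h = 1.8624 > 0 → [1.890625, 2.03125]
midpoint 1.9609375: h = 0.6895 > 0 → [1.9609375, 2.03125]
midpoint 1.99609375: h = 0.0702 > 0 → [1.99609375, 2.03125]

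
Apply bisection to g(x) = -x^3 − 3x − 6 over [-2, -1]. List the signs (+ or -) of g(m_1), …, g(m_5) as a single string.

midpoint -1.5: g = 1.875 > 0 → [-1.5, -1]
midpoint -1.25: g = -0.296875 < 0 → [-1.5, -1.25]
midpoint -1.375: g = 0.724609 > 0 → [-1.375, -1.25]
midpoint -1.3125: g = 0.1985 > 0 → [-1.3125, -1.25]
midpoint -1.28125: g = -0.0529 < 0 → [-1.3125, -1.28125]

+-++-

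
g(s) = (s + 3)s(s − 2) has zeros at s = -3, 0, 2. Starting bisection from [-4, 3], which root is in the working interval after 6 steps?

-3

m = -0.5, g(m) = 3.125 (+); new bracket [-4, -0.5]
m = -2.25, g(m) = 7.171875 (+); new bracket [-4, -2.25]
m = -3.125, g(m) = -2.001953 (−); new bracket [-3.125, -2.25]
m = -2.6875, g(m) = 3.9368 (+); new bracket [-3.125, -2.6875]
m = -2.90625, g(m) = 1.3368 (+); new bracket [-3.125, -2.90625]
m = -3.015625, g(m) = -0.2363 (−); new bracket [-3.015625, -2.90625]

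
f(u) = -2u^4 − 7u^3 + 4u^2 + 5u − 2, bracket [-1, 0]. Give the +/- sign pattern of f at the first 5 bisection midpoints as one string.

f(-0.5) = -2.75 < 0, so the root lies in [-1, -0.5]
f(-0.75) = -1.179688 < 0, so the root lies in [-1, -0.75]
f(-0.875) = 0.20459 > 0, so the root lies in [-0.875, -0.75]
f(-0.8125) = -0.5388 < 0, so the root lies in [-0.875, -0.8125]
f(-0.84375) = -0.18 < 0, so the root lies in [-0.875, -0.84375]

--+--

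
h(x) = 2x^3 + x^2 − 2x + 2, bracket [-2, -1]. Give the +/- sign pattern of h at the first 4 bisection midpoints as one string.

midpoint -1.5: h = 0.5 > 0 → [-2, -1.5]
midpoint -1.75: h = -2.15625 < 0 → [-1.75, -1.5]
midpoint -1.625: h = -0.691406 < 0 → [-1.625, -1.5]
midpoint -1.5625: h = -0.063 < 0 → [-1.5625, -1.5]

+---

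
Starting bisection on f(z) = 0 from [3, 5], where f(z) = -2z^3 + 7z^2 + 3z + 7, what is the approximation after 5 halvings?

z = 4 gives f = 3, positive; keep [4, 5]
z = 4.5 gives f = -20, negative; keep [4, 4.5]
z = 4.25 gives f = -7.34375, negative; keep [4, 4.25]
z = 4.125 gives f = -1.8945, negative; keep [4, 4.125]
z = 4.0625 gives f = 0.6206, positive; keep [4.0625, 4.125]

4.0625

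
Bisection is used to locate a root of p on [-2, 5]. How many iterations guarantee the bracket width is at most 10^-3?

Width after n steps is 7/2^n. Need 2^n ≥ 7/10^-3 = 7000.
2^12 = 4096 < 7000 ≤ 2^13 = 8192, so n = 13.

13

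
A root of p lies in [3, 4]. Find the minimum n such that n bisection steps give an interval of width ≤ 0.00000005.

Width after n steps is 1/2^n. Need 2^n ≥ 1/0.00000005 = 20000000.
2^24 = 16777216 < 20000000 ≤ 2^25 = 33554432, so n = 25.

25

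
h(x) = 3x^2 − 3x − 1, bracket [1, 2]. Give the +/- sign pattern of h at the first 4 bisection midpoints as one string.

x = 1.5 gives h = 1.25, positive; keep [1, 1.5]
x = 1.25 gives h = -0.0625, negative; keep [1.25, 1.5]
x = 1.375 gives h = 0.546875, positive; keep [1.25, 1.375]
x = 1.3125 gives h = 0.2305, positive; keep [1.25, 1.3125]

+-++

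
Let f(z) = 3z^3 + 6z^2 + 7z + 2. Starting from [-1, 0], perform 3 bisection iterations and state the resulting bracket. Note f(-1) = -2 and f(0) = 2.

z = -0.5 gives f = -0.375, negative; keep [-0.5, 0]
z = -0.25 gives f = 0.578125, positive; keep [-0.5, -0.25]
z = -0.375 gives f = 0.060547, positive; keep [-0.5, -0.375]

[-0.5, -0.375]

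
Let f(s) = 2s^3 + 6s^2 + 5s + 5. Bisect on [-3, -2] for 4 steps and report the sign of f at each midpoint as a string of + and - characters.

-++-

s = -2.5 gives f = -1.25, negative; keep [-2.5, -2]
s = -2.25 gives f = 1.34375, positive; keep [-2.5, -2.25]
s = -2.375 gives f = 0.175781, positive; keep [-2.5, -2.375]
s = -2.4375 gives f = -0.5034, negative; keep [-2.4375, -2.375]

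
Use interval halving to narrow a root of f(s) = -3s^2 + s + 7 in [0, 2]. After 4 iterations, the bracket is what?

[1.625, 1.75]

s = 1 gives f = 5, positive; keep [1, 2]
s = 1.5 gives f = 1.75, positive; keep [1.5, 2]
s = 1.75 gives f = -0.4375, negative; keep [1.5, 1.75]
s = 1.625 gives f = 0.7031, positive; keep [1.625, 1.75]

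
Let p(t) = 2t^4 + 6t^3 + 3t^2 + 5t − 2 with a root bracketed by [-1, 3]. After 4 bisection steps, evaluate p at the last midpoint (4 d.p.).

p(1) = 14 > 0, so the root lies in [-1, 1]
p(0) = -2 < 0, so the root lies in [0, 1]
p(0.5) = 2.125 > 0, so the root lies in [0, 0.5]
p(0.25) = -0.4609 < 0, so the root lies in [0.25, 0.5]

-0.4609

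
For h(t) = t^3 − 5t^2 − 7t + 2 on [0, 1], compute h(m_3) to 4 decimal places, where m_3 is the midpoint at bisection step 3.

m = 0.5, h(m) = -2.625 (−); new bracket [0, 0.5]
m = 0.25, h(m) = -0.046875 (−); new bracket [0, 0.25]
m = 0.125, h(m) = 1.048828 (+); new bracket [0.125, 0.25]

1.0488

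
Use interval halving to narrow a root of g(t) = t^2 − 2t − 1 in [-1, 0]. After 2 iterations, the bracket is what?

[-0.5, -0.25]

t = -0.5 gives g = 0.25, positive; keep [-0.5, 0]
t = -0.25 gives g = -0.4375, negative; keep [-0.5, -0.25]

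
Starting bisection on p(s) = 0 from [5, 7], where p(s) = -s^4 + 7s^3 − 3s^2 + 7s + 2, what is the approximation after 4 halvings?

s = 6 gives p = 152, positive; keep [6, 7]
s = 6.5 gives p = 58.0625, positive; keep [6.5, 7]
s = 6.75 gives p = -10.550781, negative; keep [6.5, 6.75]
s = 6.625 gives p = 25.7439, positive; keep [6.625, 6.75]

6.625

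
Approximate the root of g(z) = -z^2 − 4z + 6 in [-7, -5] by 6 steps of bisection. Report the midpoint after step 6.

z = -6 gives g = -6, negative; keep [-6, -5]
z = -5.5 gives g = -2.25, negative; keep [-5.5, -5]
z = -5.25 gives g = -0.5625, negative; keep [-5.25, -5]
z = -5.125 gives g = 0.2344, positive; keep [-5.25, -5.125]
z = -5.1875 gives g = -0.1602, negative; keep [-5.1875, -5.125]
z = -5.15625 gives g = 0.0381, positive; keep [-5.1875, -5.15625]

-5.15625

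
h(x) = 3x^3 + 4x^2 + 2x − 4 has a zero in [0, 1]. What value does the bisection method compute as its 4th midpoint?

midpoint 0.5: h = -1.625 < 0 → [0.5, 1]
midpoint 0.75: h = 1.015625 > 0 → [0.5, 0.75]
midpoint 0.625: h = -0.455078 < 0 → [0.625, 0.75]
midpoint 0.6875: h = 0.2405 > 0 → [0.625, 0.6875]

0.6875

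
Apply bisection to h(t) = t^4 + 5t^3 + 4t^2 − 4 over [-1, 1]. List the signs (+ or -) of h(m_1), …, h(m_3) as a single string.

midpoint 0: h = -4 < 0 → [0, 1]
midpoint 0.5: h = -2.3125 < 0 → [0.5, 1]
midpoint 0.75: h = 0.675781 > 0 → [0.5, 0.75]

--+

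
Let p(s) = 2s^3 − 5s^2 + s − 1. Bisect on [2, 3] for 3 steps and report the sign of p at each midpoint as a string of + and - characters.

s = 2.5 gives p = 1.5, positive; keep [2, 2.5]
s = 2.25 gives p = -1.28125, negative; keep [2.25, 2.5]
s = 2.375 gives p = -0.035156, negative; keep [2.375, 2.5]

+--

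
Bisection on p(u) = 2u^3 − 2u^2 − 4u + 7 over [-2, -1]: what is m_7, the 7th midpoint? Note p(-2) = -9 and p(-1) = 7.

-1.6015625

u = -1.5 gives p = 1.75, positive; keep [-2, -1.5]
u = -1.75 gives p = -2.84375, negative; keep [-1.75, -1.5]
u = -1.625 gives p = -0.363281, negative; keep [-1.625, -1.5]
u = -1.5625 gives p = 0.7378, positive; keep [-1.625, -1.5625]
u = -1.59375 gives p = 0.1985, positive; keep [-1.625, -1.59375]
u = -1.609375 gives p = -0.0795, negative; keep [-1.609375, -1.59375]
u = -1.6015625 gives p = 0.0602, positive; keep [-1.609375, -1.6015625]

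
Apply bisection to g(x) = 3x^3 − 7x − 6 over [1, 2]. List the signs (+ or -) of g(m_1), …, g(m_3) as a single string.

--+

x = 1.5 gives g = -6.375, negative; keep [1.5, 2]
x = 1.75 gives g = -2.171875, negative; keep [1.75, 2]
x = 1.875 gives g = 0.650391, positive; keep [1.75, 1.875]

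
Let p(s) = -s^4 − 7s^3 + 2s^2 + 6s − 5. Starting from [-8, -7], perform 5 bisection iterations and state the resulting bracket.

[-7.15625, -7.125]

midpoint -7.5: p = -148.4375 < 0 → [-7.5, -7]
midpoint -7.25: p = -38.644531 < 0 → [-7.25, -7]
midpoint -7.125: p = 8.568115 > 0 → [-7.25, -7.125]
midpoint -7.1875: p = -14.4248 < 0 → [-7.1875, -7.125]
midpoint -7.15625: p = -2.777 < 0 → [-7.15625, -7.125]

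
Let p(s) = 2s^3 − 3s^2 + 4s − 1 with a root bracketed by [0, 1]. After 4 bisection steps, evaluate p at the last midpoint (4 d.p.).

0.0181

s = 0.5 gives p = 0.5, positive; keep [0, 0.5]
s = 0.25 gives p = -0.15625, negative; keep [0.25, 0.5]
s = 0.375 gives p = 0.183594, positive; keep [0.25, 0.375]
s = 0.3125 gives p = 0.0181, positive; keep [0.25, 0.3125]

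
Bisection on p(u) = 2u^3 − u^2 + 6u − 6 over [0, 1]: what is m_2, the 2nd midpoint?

0.75

u = 0.5 gives p = -3, negative; keep [0.5, 1]
u = 0.75 gives p = -1.21875, negative; keep [0.75, 1]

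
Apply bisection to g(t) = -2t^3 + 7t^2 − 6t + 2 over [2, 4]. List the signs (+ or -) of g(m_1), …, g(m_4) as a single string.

--++

m = 3, g(m) = -7 (−); new bracket [2, 3]
m = 2.5, g(m) = -0.5 (−); new bracket [2, 2.5]
m = 2.25, g(m) = 1.15625 (+); new bracket [2.25, 2.5]
m = 2.375, g(m) = 0.4414 (+); new bracket [2.375, 2.5]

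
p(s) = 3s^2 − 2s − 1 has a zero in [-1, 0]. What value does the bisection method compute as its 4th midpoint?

-0.3125

midpoint -0.5: p = 0.75 > 0 → [-0.5, 0]
midpoint -0.25: p = -0.3125 < 0 → [-0.5, -0.25]
midpoint -0.375: p = 0.171875 > 0 → [-0.375, -0.25]
midpoint -0.3125: p = -0.082 < 0 → [-0.375, -0.3125]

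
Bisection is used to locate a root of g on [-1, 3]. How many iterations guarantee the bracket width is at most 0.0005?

13

Width after n steps is 4/2^n. Need 2^n ≥ 4/0.0005 = 8000.
2^12 = 4096 < 8000 ≤ 2^13 = 8192, so n = 13.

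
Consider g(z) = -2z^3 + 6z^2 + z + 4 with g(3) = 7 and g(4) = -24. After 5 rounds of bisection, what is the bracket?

m = 3.5, g(m) = -4.75 (−); new bracket [3, 3.5]
m = 3.25, g(m) = 1.96875 (+); new bracket [3.25, 3.5]
m = 3.375, g(m) = -1.167969 (−); new bracket [3.25, 3.375]
m = 3.3125, g(m) = 0.4546 (+); new bracket [3.3125, 3.375]
m = 3.34375, g(m) = -0.343 (−); new bracket [3.3125, 3.34375]

[3.3125, 3.34375]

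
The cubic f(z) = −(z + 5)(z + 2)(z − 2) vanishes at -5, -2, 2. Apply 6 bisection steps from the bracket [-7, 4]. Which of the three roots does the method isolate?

2

z = -1.5 gives f = 6.125, positive; keep [-1.5, 4]
z = 1.25 gives f = 15.234375, positive; keep [1.25, 4]
z = 2.625 gives f = -22.041016, negative; keep [1.25, 2.625]
z = 1.9375 gives f = 1.7073, positive; keep [1.9375, 2.625]
z = 2.28125 gives f = -8.7674, negative; keep [1.9375, 2.28125]
z = 2.109375 gives f = -3.1954, negative; keep [1.9375, 2.109375]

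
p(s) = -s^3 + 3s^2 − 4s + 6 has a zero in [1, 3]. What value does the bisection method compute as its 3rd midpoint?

s = 2 gives p = 2, positive; keep [2, 3]
s = 2.5 gives p = -0.875, negative; keep [2, 2.5]
s = 2.25 gives p = 0.796875, positive; keep [2.25, 2.5]

2.25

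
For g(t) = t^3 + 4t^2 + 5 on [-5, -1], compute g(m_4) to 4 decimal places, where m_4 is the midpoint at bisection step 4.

0.4844

t = -3 gives g = 14, positive; keep [-5, -3]
t = -4 gives g = 5, positive; keep [-5, -4]
t = -4.5 gives g = -5.125, negative; keep [-4.5, -4]
t = -4.25 gives g = 0.4844, positive; keep [-4.5, -4.25]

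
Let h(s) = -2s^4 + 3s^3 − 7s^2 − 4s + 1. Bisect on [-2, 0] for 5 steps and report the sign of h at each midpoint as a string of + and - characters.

m = -1, h(m) = -7 (−); new bracket [-1, 0]
m = -0.5, h(m) = 0.75 (+); new bracket [-1, -0.5]
m = -0.75, h(m) = -1.835938 (−); new bracket [-0.75, -0.5]
m = -0.625, h(m) = -0.272 (−); new bracket [-0.625, -0.5]
m = -0.5625, h(m) = 0.301 (+); new bracket [-0.625, -0.5625]

-+--+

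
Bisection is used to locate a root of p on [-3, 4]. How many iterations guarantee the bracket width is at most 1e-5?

20

Width after n steps is 7/2^n. Need 2^n ≥ 7/1e-5 = 700000.
2^19 = 524288 < 700000 ≤ 2^20 = 1048576, so n = 20.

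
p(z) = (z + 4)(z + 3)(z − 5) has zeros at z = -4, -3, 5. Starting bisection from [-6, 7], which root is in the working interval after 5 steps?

m = 0.5, p(m) = -70.875 (−); new bracket [0.5, 7]
m = 3.75, p(m) = -65.390625 (−); new bracket [3.75, 7]
m = 5.375, p(m) = 29.443359 (+); new bracket [3.75, 5.375]
m = 4.5625, p(m) = -28.3298 (−); new bracket [4.5625, 5.375]
m = 4.96875, p(m) = -2.2334 (−); new bracket [4.96875, 5.375]

5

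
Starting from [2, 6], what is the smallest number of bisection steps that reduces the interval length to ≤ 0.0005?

Width after n steps is 4/2^n. Need 2^n ≥ 4/0.0005 = 8000.
2^12 = 4096 < 8000 ≤ 2^13 = 8192, so n = 13.

13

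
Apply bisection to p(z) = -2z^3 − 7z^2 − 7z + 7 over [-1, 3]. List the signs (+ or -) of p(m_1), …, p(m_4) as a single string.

m = 1, p(m) = -9 (−); new bracket [-1, 1]
m = 0, p(m) = 7 (+); new bracket [0, 1]
m = 0.5, p(m) = 1.5 (+); new bracket [0.5, 1]
m = 0.75, p(m) = -3.0312 (−); new bracket [0.5, 0.75]

-++-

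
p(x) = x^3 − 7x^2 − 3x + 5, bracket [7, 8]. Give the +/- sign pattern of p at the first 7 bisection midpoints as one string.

+-+-+++

m = 7.5, p(m) = 10.625 (+); new bracket [7, 7.5]
m = 7.25, p(m) = -3.609375 (−); new bracket [7.25, 7.5]
m = 7.375, p(m) = 3.271484 (+); new bracket [7.25, 7.375]
m = 7.3125, p(m) = -0.2273 (−); new bracket [7.3125, 7.375]
m = 7.34375, p(m) = 1.5074 (+); new bracket [7.3125, 7.34375]
m = 7.328125, p(m) = 0.6364 (+); new bracket [7.3125, 7.328125]
m = 7.3203125, p(m) = 0.2036 (+); new bracket [7.3125, 7.3203125]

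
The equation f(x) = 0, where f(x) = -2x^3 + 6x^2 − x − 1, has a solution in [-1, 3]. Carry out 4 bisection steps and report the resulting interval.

[2.75, 3]

f(1) = 2 > 0, so the root lies in [1, 3]
f(2) = 5 > 0, so the root lies in [2, 3]
f(2.5) = 2.75 > 0, so the root lies in [2.5, 3]
f(2.75) = 0.0312 > 0, so the root lies in [2.75, 3]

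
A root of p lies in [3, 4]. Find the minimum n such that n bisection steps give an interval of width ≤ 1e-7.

24

Width after n steps is 1/2^n. Need 2^n ≥ 1/1e-7 = 10000000.
2^23 = 8388608 < 10000000 ≤ 2^24 = 16777216, so n = 24.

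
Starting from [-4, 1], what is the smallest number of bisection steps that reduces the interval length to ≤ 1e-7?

Width after n steps is 5/2^n. Need 2^n ≥ 5/1e-7 = 50000000.
2^25 = 33554432 < 50000000 ≤ 2^26 = 67108864, so n = 26.

26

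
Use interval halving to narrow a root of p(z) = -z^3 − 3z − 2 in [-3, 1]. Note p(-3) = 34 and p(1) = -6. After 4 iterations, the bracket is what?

p(-1) = 2 > 0, so the root lies in [-1, 1]
p(0) = -2 < 0, so the root lies in [-1, 0]
p(-0.5) = -0.375 < 0, so the root lies in [-1, -0.5]
p(-0.75) = 0.6719 > 0, so the root lies in [-0.75, -0.5]

[-0.75, -0.5]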